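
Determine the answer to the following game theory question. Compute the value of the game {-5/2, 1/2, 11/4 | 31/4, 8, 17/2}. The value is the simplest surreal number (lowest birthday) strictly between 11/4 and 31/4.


Left options: {-5/2, 1/2, 11/4}, max = 11/4
Right options: {31/4, 8, 17/2}, min = 31/4
All options are numbers and max(Left) < min(Right), so by the simplicity theorem the value is the simplest (earliest-born) number strictly between 11/4 and 31/4.
Integers 3 through 7 all lie strictly between 11/4 and 31/4.
Among integers, the simplest (lowest birthday = smallest |n|; 0 is born on day 0, +-n on day n) is 3.
No non-integer in the interval can be simpler: if x is a non-integer in the interval, then floor(x) or ceil(x) also lies in the interval (the interval contains an integer), and both are proper prefixes of x's sign expansion, i.e. born earlier. So the game value is 3.
Game value = 3

3


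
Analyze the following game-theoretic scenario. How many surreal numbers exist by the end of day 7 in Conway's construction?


Day 0: {|} = 0 is born. Count = 1.
Day n: the number of surreal numbers born by day n is 2^(n+1) - 1.
By day 0: 2^1 - 1 = 1
By day 1: 2^2 - 1 = 3
By day 2: 2^3 - 1 = 7
By day 3: 2^4 - 1 = 15
By day 4: 2^5 - 1 = 31
By day 5: 2^6 - 1 = 63
By day 6: 2^7 - 1 = 127
By day 7: 2^8 - 1 = 255
By day 7: 255 surreal numbers.

255


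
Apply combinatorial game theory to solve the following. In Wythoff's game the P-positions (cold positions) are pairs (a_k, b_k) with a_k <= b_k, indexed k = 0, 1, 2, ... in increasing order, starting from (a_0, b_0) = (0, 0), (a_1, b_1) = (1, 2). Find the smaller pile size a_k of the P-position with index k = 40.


By Wythoff's theorem, a_k = floor(k * phi) and b_k = floor(k * phi^2) = a_k + k, where phi = (1 + sqrt(5))/2 is the golden ratio.
phi = (1 + sqrt(5))/2 = 1.618034
k = 40
k * phi = 40 * 1.618034 = 64.721360
a_40 = floor(k * phi) = 64

64


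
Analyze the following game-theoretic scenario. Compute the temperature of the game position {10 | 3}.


The game is {10 | 3}, a switch {a | b} with numbers a > b.
Cooling {a | b} by t gives {a - t | b + t}, which stops being hot when a - t = b + t, i.e. at t = (a - b)/2. So the temperature of a switch is (a - b)/2.
Temperature = (Left option - Right option) / 2
= (10 - (3)) / 2
= 7 / 2
= 7/2

7/2


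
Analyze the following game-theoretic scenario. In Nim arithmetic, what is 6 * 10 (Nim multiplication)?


Nim multiplication is bilinear over XOR: (u XOR v) * w = (u*w) XOR (v*w).
So we split each operand into its bit components and XOR the pairwise Nim products.
6 = 2 + 4 (as XOR of powers of 2).
10 = 2 + 8 (as XOR of powers of 2).
Using the standard Nim-product table on single bits:
  2*2 = 3,   2*4 = 8,   2*8 = 12,
  4*4 = 6,   4*8 = 11,  8*8 = 13,
and  1*x = x (identity), k*l = l*k (commutative).
Pairwise Nim products:
  2 * 2 = 3
  2 * 8 = 12
  4 * 2 = 8
  4 * 8 = 11
XOR them: 3 XOR 12 XOR 8 XOR 11 = 12.
Result: 6 * 10 = 12 (in Nim).

12


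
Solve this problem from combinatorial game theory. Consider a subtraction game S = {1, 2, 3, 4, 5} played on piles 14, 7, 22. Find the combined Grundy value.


Subtraction set: {1, 2, 3, 4, 5}
For this subtraction set, G(n) = n mod 6 (period = max + 1 = 6).
Pile 1 (size 14): G(14) = 14 mod 6 = 2
Pile 2 (size 7): G(7) = 7 mod 6 = 1
Pile 3 (size 22): G(22) = 22 mod 6 = 4
Total Grundy value = XOR of all: 2 XOR 1 XOR 4 = 7

7


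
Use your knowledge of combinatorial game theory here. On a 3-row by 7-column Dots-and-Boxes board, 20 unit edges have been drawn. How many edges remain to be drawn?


Grid: 3 x 7 boxes, i.e. 4 rows and 8 columns of dots.
Horizontal edges: (rows + 1) * cols = 4 * 7 = 28
Vertical edges: rows * (cols + 1) = 3 * 8 = 24
Total edges: 28 + 24 = 52
Edges drawn: 20
Remaining: 52 - 20 = 32

32


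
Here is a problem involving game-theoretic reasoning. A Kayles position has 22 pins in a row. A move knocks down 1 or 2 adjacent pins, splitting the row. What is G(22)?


Kayles: a move removes 1 or 2 adjacent pins from a contiguous row.
Removing pins from a row of k leaves two independent rows (a, b) with a + b = k - 1 (one pin) or a + b = k - 2 (two pins); an end removal gives a = 0.
By Sprague-Grundy, G(k) = mex{ G(a) XOR G(b) } over all these splits. G(0) = 0.
G(1): splits (0,0):0^0=0 -> mex({0}) = 1
G(2): splits (0,1):0^1=1 (0,0):0^0=0 -> mex({0, 1}) = 2
G(3): splits (0,2):0^2=2 (1,1):1^1=0 (0,1):0^1=1 -> mex({0, 1, 2}) = 3
G(4): splits (0,3):0^3=3 (1,2):1^2=3 (0,2):0^2=2 (1,1):1^1=0 -> mex({0, 2, 3}) = 1
G(5): splits (0,4):0^1=1 (1,3):1^3=2 (2,2):2^2=0 (0,3):0^3=3 (1,2):1^2=3 -> mex({0, 1, 2, 3}) = 4
G(6) = mex({0, 1, 2, 4}) = 3
G(7) = mex({0, 1, 3, 4, 5}) = 2
G(8) = mex({0, 2, 3, 5, 6}) = 1
G(9) = mex({0, 1, 2, 3, 6, 7}) = 4
G(10) = mex({0, 1, 3, 4, 5, 7}) = 2
G(11) = mex({0, 1, 2, 3, 4, 5}) = 6
G(12) = mex({0, 1, 2, 3, 5, 6, 7}) = 4
G(13) = mex({0, 2, 3, 4, 6, 7}) = 1
G(14) = mex({0, 1, 4, 5, 6, 7}) = 2
G(15) = mex({0, 1, 2, 3, 4, 5, 6}) = 7
G(16) = mex({0, 2, 3, 5, 6, 7}) = 1
G(17) = mex({0, 1, 2, 3, 5, 6, 7}) = 4
G(18) = mex({0, 1, 2, 4, 5, 6}) = 3
G(19) = mex({0, 1, 3, 4, 5, 7}) = 2
G(20) = mex({0, 2, 3, 4, 5, 6, 7}) = 1
G(21) = mex({0, 1, 2, 3, 5, 6, 7}) = 4
G(22) = mex({0, 1, 2, 3, 4, 5, 7}) = 6
Therefore G(22) = 6.

6


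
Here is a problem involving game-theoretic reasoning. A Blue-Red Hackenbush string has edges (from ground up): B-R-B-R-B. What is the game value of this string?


Edges (from ground): B-R-B-R-B
By Berlekamp's sign-expansion rule, a Blue-Red Hackenbush stalk has the value of the surreal number whose sign sequence is the edge sequence with B -> + and R -> -.
Sign sequence: +-+-+
Trace the sign expansion in the surreal number tree, starting from 0:
Edge 1: B (sign +) -> bounds (0, +inf), value = 1
Edge 2: R (sign -) -> bounds (0, 1), value = 1/2
Edge 3: B (sign +) -> bounds (1/2, 1), value = 3/4
Edge 4: R (sign -) -> bounds (1/2, 3/4), value = 5/8
Edge 5: B (sign +) -> bounds (5/8, 3/4), value = 11/16
Game value = 11/16

11/16


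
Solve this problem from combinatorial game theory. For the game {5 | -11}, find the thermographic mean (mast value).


Game = {5 | -11}, a switch {a | b} with numbers a > b.
Its thermograph has left wall a - t and right wall b + t, which meet at t = (a - b)/2, where both equal (a + b)/2. So the mast (mean value) is at (a + b)/2.
Mean = (5 + (-11))/2 = -6/2 = -3

-3


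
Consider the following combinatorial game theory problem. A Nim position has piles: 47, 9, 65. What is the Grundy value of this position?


We need the XOR (exclusive or) of all pile sizes.
After XOR-ing pile 1 (size 47): 0 XOR 47 = 47
After XOR-ing pile 2 (size 9): 47 XOR 9 = 38
After XOR-ing pile 3 (size 65): 38 XOR 65 = 103
The Nim-value of this position is 103.

103


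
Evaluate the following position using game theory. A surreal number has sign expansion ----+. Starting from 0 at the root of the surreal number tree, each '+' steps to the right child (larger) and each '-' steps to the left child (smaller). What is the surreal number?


Sign expansion: ----+
Rule: track bounds (lo, hi), initially (-inf, +inf). On '+', the current value becomes lo and we move to the simplest number in (value, hi): value + 1 if hi = +inf, otherwise the midpoint (value + hi)/2. On '-', the current value becomes hi and we move to value - 1 if lo = -inf, otherwise the midpoint (lo + value)/2.
Start at 0.
Step 1: sign = -, move left. Bounds: (-inf, 0). Value = -1
Step 2: sign = -, move left. Bounds: (-inf, -1). Value = -2
Step 3: sign = -, move left. Bounds: (-inf, -2). Value = -3
Step 4: sign = -, move left. Bounds: (-inf, -3). Value = -4
Step 5: sign = +, move right. Bounds: (-4, -3). Value = -7/2
The surreal number with sign expansion ----+ is -7/2.

-7/2


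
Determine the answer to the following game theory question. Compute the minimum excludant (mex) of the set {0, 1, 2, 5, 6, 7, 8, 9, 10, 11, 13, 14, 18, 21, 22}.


Set = {0, 1, 2, 5, 6, 7, 8, 9, 10, 11, 13, 14, 18, 21, 22}
0 is in the set.
1 is in the set.
2 is in the set.
3 is NOT in the set. This is the mex.
mex = 3

3


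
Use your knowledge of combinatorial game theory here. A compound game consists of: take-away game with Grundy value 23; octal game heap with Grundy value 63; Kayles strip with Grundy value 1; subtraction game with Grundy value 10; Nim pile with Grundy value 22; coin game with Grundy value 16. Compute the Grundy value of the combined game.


By the Sprague-Grundy theorem, the Grundy value of a sum of games is the XOR of individual Grundy values.
take-away game: Grundy value = 23. Running XOR: 0 XOR 23 = 23
octal game heap: Grundy value = 63. Running XOR: 23 XOR 63 = 40
Kayles strip: Grundy value = 1. Running XOR: 40 XOR 1 = 41
subtraction game: Grundy value = 10. Running XOR: 41 XOR 10 = 35
Nim pile: Grundy value = 22. Running XOR: 35 XOR 22 = 53
coin game: Grundy value = 16. Running XOR: 53 XOR 16 = 37
The combined Grundy value is 37.

37


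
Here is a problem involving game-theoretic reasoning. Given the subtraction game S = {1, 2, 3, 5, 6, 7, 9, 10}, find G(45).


The subtraction set is S = {1, 2, 3, 5, 6, 7, 9, 10}.
G(k) = mex{ G(k - s) : s in S, s <= k }. We compute iteratively: G(0) = 0.
G(1) = mex({0}) = 1
G(2) = mex({0, 1}) = 2
G(3) = mex({0, 1, 2}) = 3
G(4) = mex({1, 2, 3}) = 0
G(5) = mex({0, 2, 3}) = 1
G(6) = mex({0, 1, 3}) = 2
G(7) = mex({0, 1, 2}) = 3
G(8) = mex({1, 2, 3}) = 0
G(9) = mex({0, 2, 3}) = 1
G(10) = mex({0, 1, 3}) = 2
G(11) = mex({0, 1, 2}) = 3
G(12) = mex({1, 2, 3}) = 0
G(13) = mex({0, 2, 3}) = 1
Observe that G(4)..G(13) = 0, 1, 2, 3, 0, 1, 2, 3, 0, 1 repeats G(0)..G(9) = 0, 1, 2, 3, 0, 1, 2, 3, 0, 1.
For k >= max(S) = 10, G(k) is determined by the previous 10 values G(k-10)..G(k-1); a window of 10 consecutive values has recurred shifted by 4, so by induction G(k + 4) = G(k) for all k >= 0: the sequence is periodic from the start with period 4.
One period: G(0..3) = 0, 1, 2, 3.
45 mod 4 = 1, so G(45) = G(1) = 1.

1


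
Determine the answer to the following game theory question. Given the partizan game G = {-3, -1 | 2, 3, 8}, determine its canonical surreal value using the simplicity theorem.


Left options: {-3, -1}, max = -1
Right options: {2, 3, 8}, min = 2
All options are numbers and max(Left) < min(Right), so by the simplicity theorem the value is the simplest (earliest-born) number strictly between -1 and 2.
Integers 0 through 1 all lie strictly between -1 and 2.
Among integers, the simplest (lowest birthday = smallest |n|; 0 is born on day 0, +-n on day n) is 0.
No non-integer in the interval can be simpler: if x is a non-integer in the interval, then floor(x) or ceil(x) also lies in the interval (the interval contains an integer), and both are proper prefixes of x's sign expansion, i.e. born earlier. So the game value is 0.
Game value = 0

0


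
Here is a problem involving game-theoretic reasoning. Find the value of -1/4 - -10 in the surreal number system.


x = -1/4, y = -10
Converting to common denominator: 4
x = -1/4, y = -40/4
x - y = -1/4 - -10 = 39/4

39/4


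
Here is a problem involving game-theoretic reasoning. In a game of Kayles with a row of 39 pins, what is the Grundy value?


Kayles: a move removes 1 or 2 adjacent pins from a contiguous row.
Removing pins from a row of k leaves two independent rows (a, b) with a + b = k - 1 (one pin) or a + b = k - 2 (two pins); an end removal gives a = 0.
By Sprague-Grundy, G(k) = mex{ G(a) XOR G(b) } over all these splits. G(0) = 0.
G(1): splits (0,0):0^0=0 -> mex({0}) = 1
G(2): splits (0,1):0^1=1 (0,0):0^0=0 -> mex({0, 1}) = 2
G(3): splits (0,2):0^2=2 (1,1):1^1=0 (0,1):0^1=1 -> mex({0, 1, 2}) = 3
G(4): splits (0,3):0^3=3 (1,2):1^2=3 (0,2):0^2=2 (1,1):1^1=0 -> mex({0, 2, 3}) = 1
G(5): splits (0,4):0^1=1 (1,3):1^3=2 (2,2):2^2=0 (0,3):0^3=3 (1,2):1^2=3 -> mex({0, 1, 2, 3}) = 4
G(6) = mex({0, 1, 2, 4}) = 3
G(7) = mex({0, 1, 3, 4, 5}) = 2
G(8) = mex({0, 2, 3, 5, 6}) = 1
G(9) = mex({0, 1, 2, 3, 6, 7}) = 4
G(10) = mex({0, 1, 3, 4, 5, 7}) = 2
G(11) = mex({0, 1, 2, 3, 4, 5}) = 6
G(12) = mex({0, 1, 2, 3, 5, 6, 7}) = 4
G(13) = mex({0, 2, 3, 4, 6, 7}) = 1
G(14) = mex({0, 1, 4, 5, 6, 7}) = 2
G(15) = mex({0, 1, 2, 3, 4, 5, 6}) = 7
G(16) = mex({0, 2, 3, 5, 6, 7}) = 1
G(17) = mex({0, 1, 2, 3, 5, 6, 7}) = 4
G(18) = mex({0, 1, 2, 4, 5, 6}) = 3
G(19) = mex({0, 1, 3, 4, 5, 7}) = 2
G(20) = mex({0, 2, 3, 4, 5, 6, 7}) = 1
G(21) = mex({0, 1, 2, 3, 5, 6, 7}) = 4
G(22) = mex({0, 1, 2, 3, 4, 5, 7}) = 6
G(23) = mex({0, 1, 2, 3, 4, 5, 6}) = 7
G(24) = mex({0, 1, 2, 3, 5, 6, 7}) = 4
G(25) = mex({0, 2, 3, 4, 6, 7}) = 1
G(26) = mex({0, 1, 3, 4, 5, 6, 7}) = 2
G(27) = mex({0, 1, 2, 3, 4, 5, 6, 7}) = 8
G(28) = mex({0, 1, 2, 3, 4, 6, 7, 8}) = 5
G(29) = mex({0, 1, 2, 3, 5, 6, 7, 8, 9}) = 4
G(30) = mex({0, 1, 2, 3, 4, 5, 6, 9, 10}) = 7
G(31) = mex({0, 1, 3, 4, 5, 7, 10, 11}) = 2
G(32) = mex({0, 2, 3, 4, 5, 6, 7, 9, 11}) = 1
G(33) = mex({0, 1, 2, 3, 4, 5, 6, 7, 9, 12}) = 8
G(34) = mex({0, 1, 2, 3, 4, 5, 7, 8, 11, 12}) = 6
G(35) = mex({0, 1, 2, 3, 4, 5, 6, 8, 9, 10, 11}) = 7
G(36) = mex({0, 1, 2, 3, 5, 6, 7, 9, 10}) = 4
G(37) = mex({0, 2, 3, 4, 6, 7, 9, 10, 11, 12}) = 1
G(38) = mex({0, 1, 3, 4, 5, 6, 7, 9, 10, 11, 12}) = 2
G(39) = mex({0, 1, 2, 4, 5, 6, 7, 9, 10, 12, 14}) = 3
Therefore G(39) = 3.

3


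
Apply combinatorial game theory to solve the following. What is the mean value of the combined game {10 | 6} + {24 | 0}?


G1 = {10 | 6}, G2 = {24 | 0}
Each is a switch {a | b} with numbers a > b; its mean value is (a + b)/2, and mean value is additive over game sums: m(G1 + G2) = m(G1) + m(G2).
Mean of G1 = (10 + (6))/2 = 16/2 = 8
Mean of G2 = (24 + (0))/2 = 24/2 = 12
Mean of G1 + G2 = 8 + 12 = 20

20


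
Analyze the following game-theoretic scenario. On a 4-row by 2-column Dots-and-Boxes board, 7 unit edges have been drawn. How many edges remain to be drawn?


Grid: 4 x 2 boxes, i.e. 5 rows and 3 columns of dots.
Horizontal edges: (rows + 1) * cols = 5 * 2 = 10
Vertical edges: rows * (cols + 1) = 4 * 3 = 12
Total edges: 10 + 12 = 22
Edges drawn: 7
Remaining: 22 - 7 = 15

15


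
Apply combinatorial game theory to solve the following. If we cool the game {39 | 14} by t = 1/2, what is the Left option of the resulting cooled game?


Original game: {39 | 14} (a switch {a | b} with a > b).
Cooling by t (for t below the temperature (a - b)/2 = 25/2) taxes each move by t: {a | b} cooled by t is {a - t | b + t}.
Cooling amount: t = 1/2
Cooled Left option: 39 - 1/2 = 77/2
Cooled Right option: 14 + 1/2 = 29/2
Cooled game: {77/2 | 29/2}
Left option = 77/2

77/2


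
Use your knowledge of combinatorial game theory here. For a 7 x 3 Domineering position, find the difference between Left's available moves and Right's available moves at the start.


Board is 7 x 3 (rows x cols).
Left (vertical) placements: (rows-1) * cols = 6 * 3 = 18
Right (horizontal) placements: rows * (cols-1) = 7 * 2 = 14
Advantage = Left - Right = 18 - 14 = 4

4


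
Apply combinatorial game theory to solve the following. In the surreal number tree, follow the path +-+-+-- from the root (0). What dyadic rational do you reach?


Sign expansion: +-+-+--
Rule: track bounds (lo, hi), initially (-inf, +inf). On '+', the current value becomes lo and we move to the simplest number in (value, hi): value + 1 if hi = +inf, otherwise the midpoint (value + hi)/2. On '-', the current value becomes hi and we move to value - 1 if lo = -inf, otherwise the midpoint (lo + value)/2.
Start at 0.
Step 1: sign = +, move right. Bounds: (0, +inf). Value = 1
Step 2: sign = -, move left. Bounds: (0, 1). Value = 1/2
Step 3: sign = +, move right. Bounds: (1/2, 1). Value = 3/4
Step 4: sign = -, move left. Bounds: (1/2, 3/4). Value = 5/8
Step 5: sign = +, move right. Bounds: (5/8, 3/4). Value = 11/16
Step 6: sign = -, move left. Bounds: (5/8, 11/16). Value = 21/32
Step 7: sign = -, move left. Bounds: (5/8, 21/32). Value = 41/64
The surreal number with sign expansion +-+-+-- is 41/64.

41/64


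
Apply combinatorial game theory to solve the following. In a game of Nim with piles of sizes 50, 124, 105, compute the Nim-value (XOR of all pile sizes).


We need the XOR (exclusive or) of all pile sizes.
After XOR-ing pile 1 (size 50): 0 XOR 50 = 50
After XOR-ing pile 2 (size 124): 50 XOR 124 = 78
After XOR-ing pile 3 (size 105): 78 XOR 105 = 39
The Nim-value of this position is 39.

39


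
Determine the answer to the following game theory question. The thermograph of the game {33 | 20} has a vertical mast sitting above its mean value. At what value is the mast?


Game = {33 | 20}, a switch {a | b} with numbers a > b.
Its thermograph has left wall a - t and right wall b + t, which meet at t = (a - b)/2, where both equal (a + b)/2. So the mast (mean value) is at (a + b)/2.
Mean = (33 + (20))/2 = 53/2 = 53/2

53/2


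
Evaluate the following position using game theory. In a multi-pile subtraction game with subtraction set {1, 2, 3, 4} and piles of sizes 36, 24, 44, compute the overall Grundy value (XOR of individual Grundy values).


Subtraction set: {1, 2, 3, 4}
For this subtraction set, G(n) = n mod 5 (period = max + 1 = 5).
Pile 1 (size 36): G(36) = 36 mod 5 = 1
Pile 2 (size 24): G(24) = 24 mod 5 = 4
Pile 3 (size 44): G(44) = 44 mod 5 = 4
Total Grundy value = XOR of all: 1 XOR 4 XOR 4 = 1

1


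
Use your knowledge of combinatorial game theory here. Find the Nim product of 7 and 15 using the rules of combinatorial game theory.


Nim multiplication is bilinear over XOR: (u XOR v) * w = (u*w) XOR (v*w).
So we split each operand into its bit components and XOR the pairwise Nim products.
7 = 1 + 2 + 4 (as XOR of powers of 2).
15 = 1 + 2 + 4 + 8 (as XOR of powers of 2).
Using the standard Nim-product table on single bits:
  2*2 = 3,   2*4 = 8,   2*8 = 12,
  4*4 = 6,   4*8 = 11,  8*8 = 13,
and  1*x = x (identity), k*l = l*k (commutative).
Pairwise Nim products:
  1 * 1 = 1
  1 * 2 = 2
  1 * 4 = 4
  1 * 8 = 8
  2 * 1 = 2
  2 * 2 = 3
  2 * 4 = 8
  2 * 8 = 12
  4 * 1 = 4
  4 * 2 = 8
  4 * 4 = 6
  4 * 8 = 11
XOR them: 1 XOR 2 XOR 4 XOR 8 XOR 2 XOR 3 XOR 8 XOR 12 XOR 4 XOR 8 XOR 6 XOR 11 = 11.
Result: 7 * 15 = 11 (in Nim).

11


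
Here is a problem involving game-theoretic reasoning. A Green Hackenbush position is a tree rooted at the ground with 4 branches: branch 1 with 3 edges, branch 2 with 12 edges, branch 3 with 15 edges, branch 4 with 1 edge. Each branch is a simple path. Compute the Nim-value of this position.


The tree has 4 branches from the ground vertex.
In Green Hackenbush, the Nim-value of a simple path of length k is k.
Branch 1: length 3, Nim-value = 3
Branch 2: length 12, Nim-value = 12
Branch 3: length 15, Nim-value = 15
Branch 4: length 1, Nim-value = 1
Total Nim-value = XOR of all branch values:
0 XOR 3 = 3
3 XOR 12 = 15
15 XOR 15 = 0
0 XOR 1 = 1
Nim-value of the tree = 1

1


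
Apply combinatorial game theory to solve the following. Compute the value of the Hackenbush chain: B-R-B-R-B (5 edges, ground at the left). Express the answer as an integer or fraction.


Edges (from ground): B-R-B-R-B
By Berlekamp's sign-expansion rule, a Blue-Red Hackenbush stalk has the value of the surreal number whose sign sequence is the edge sequence with B -> + and R -> -.
Sign sequence: +-+-+
Trace the sign expansion in the surreal number tree, starting from 0:
Edge 1: B (sign +) -> bounds (0, +inf), value = 1
Edge 2: R (sign -) -> bounds (0, 1), value = 1/2
Edge 3: B (sign +) -> bounds (1/2, 1), value = 3/4
Edge 4: R (sign -) -> bounds (1/2, 3/4), value = 5/8
Edge 5: B (sign +) -> bounds (5/8, 3/4), value = 11/16
Game value = 11/16

11/16


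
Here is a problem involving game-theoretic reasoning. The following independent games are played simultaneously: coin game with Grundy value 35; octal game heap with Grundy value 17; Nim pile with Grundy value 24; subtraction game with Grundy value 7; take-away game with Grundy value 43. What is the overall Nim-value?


By the Sprague-Grundy theorem, the Grundy value of a sum of games is the XOR of individual Grundy values.
coin game: Grundy value = 35. Running XOR: 0 XOR 35 = 35
octal game heap: Grundy value = 17. Running XOR: 35 XOR 17 = 50
Nim pile: Grundy value = 24. Running XOR: 50 XOR 24 = 42
subtraction game: Grundy value = 7. Running XOR: 42 XOR 7 = 45
take-away game: Grundy value = 43. Running XOR: 45 XOR 43 = 6
The combined Grundy value is 6.

6


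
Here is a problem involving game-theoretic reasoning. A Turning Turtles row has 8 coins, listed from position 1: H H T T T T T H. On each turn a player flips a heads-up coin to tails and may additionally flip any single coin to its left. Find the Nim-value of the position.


Coins: H H T T T T T H
Key fact: a single head at position k behaves exactly like a Nim heap of size k (turning it to T and optionally flipping a coin at j < k corresponds to moving the heap from k to j, or to 0), and heads combine as a disjunctive sum (two heads at the same place would cancel, matching j XOR j = 0). So the Nim-value is the XOR of the 1-indexed positions of the heads.
Face-up positions (1-indexed): [1, 2, 8]
XOR 0 with 1: 0 XOR 1 = 1
XOR 1 with 2: 1 XOR 2 = 3
XOR 3 with 8: 3 XOR 8 = 11
Nim-value = 11

11


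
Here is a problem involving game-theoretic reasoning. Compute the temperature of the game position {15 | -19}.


The game is {15 | -19}, a switch {a | b} with numbers a > b.
Cooling {a | b} by t gives {a - t | b + t}, which stops being hot when a - t = b + t, i.e. at t = (a - b)/2. So the temperature of a switch is (a - b)/2.
Temperature = (Left option - Right option) / 2
= (15 - (-19)) / 2
= 34 / 2
= 17

17


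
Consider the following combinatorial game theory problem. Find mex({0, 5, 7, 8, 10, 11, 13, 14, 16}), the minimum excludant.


Set = {0, 5, 7, 8, 10, 11, 13, 14, 16}
0 is in the set.
1 is NOT in the set. This is the mex.
mex = 1

1


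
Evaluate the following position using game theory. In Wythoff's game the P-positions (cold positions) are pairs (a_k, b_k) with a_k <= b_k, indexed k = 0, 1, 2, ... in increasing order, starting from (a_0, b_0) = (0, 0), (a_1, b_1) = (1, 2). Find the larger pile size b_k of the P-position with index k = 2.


By Wythoff's theorem, a_k = floor(k * phi) and b_k = floor(k * phi^2) = a_k + k, where phi = (1 + sqrt(5))/2 is the golden ratio.
phi = (1 + sqrt(5))/2 = 1.618034
phi^2 = phi + 1 = 2.618034
k = 2
k * phi^2 = 2 * 2.618034 = 5.236068
b_2 = floor(k * phi^2) = 5 (check: a_2 + k = 3 + 2 = 5)

5


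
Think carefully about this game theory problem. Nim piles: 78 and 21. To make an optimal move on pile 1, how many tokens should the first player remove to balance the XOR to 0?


Piles: 78 and 21
Current XOR: 78 XOR 21 = 91 (non-zero, so this is an N-position).
To make the XOR zero, we need to find a move that balances the piles.
For pile 1 (size 78): target = 78 XOR 91 = 21
We reduce pile 1 from 78 to 21.
Tokens removed: 78 - 21 = 57
Verification: 21 XOR 21 = 0

57


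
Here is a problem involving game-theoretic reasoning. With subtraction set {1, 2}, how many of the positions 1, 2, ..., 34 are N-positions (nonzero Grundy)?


Subtraction set S = {1, 2}, so G(n) = n mod 3.
G(n) = 0 when n is a multiple of 3.
Multiples of 3 in [1, 34]: 11
N-positions (nonzero Grundy) = 34 - 11 = 23

23


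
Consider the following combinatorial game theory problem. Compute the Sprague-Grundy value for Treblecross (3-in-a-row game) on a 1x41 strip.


Treblecross: place X on empty cells; 3-in-a-row wins.
Playing within two cells of an existing X lets the opponent win at once, so sensible play treats the cells i-2..i+2 around each X as dead. The player left with no safe cell loses, so this is a normal-play take-away game on strips of safe cells.
Placing X at cell i (0-indexed) of a strip of k safe cells leaves independent strips of sizes max(0, i-2) and max(0, k-i-3). Hence G(k) = mex{ G(max(0,i-2)) XOR G(max(0,k-i-3)) : 0 <= i < k }, with G(0) = 0.
G(1): splits (0,0):0^0=0 -> mex({0}) = 1
G(2): splits (0,0):0^0=0 -> mex({0}) = 1
G(3): splits (0,0):0^0=0 -> mex({0}) = 1
G(4): splits (0,1):0^1=1 (0,0):0^0=0 -> mex({0, 1}) = 2
G(5): splits (0,2):0^1=1 (0,1):0^1=1 (0,0):0^0=0 -> mex({0, 1}) = 2
G(6) = mex({1}) = 0
G(7) = mex({0, 1, 2}) = 3
G(8) = mex({0, 1, 2}) = 3
G(9) = mex({0, 2}) = 1
G(10) = mex({0, 2, 3}) = 1
G(11) = mex({0, 3}) = 1
G(12) = mex({1, 3}) = 0
G(13) = mex({0, 1, 2, 3}) = 4
G(14) = mex({0, 1, 2}) = 3
G(15) = mex({0, 1, 2}) = 3
G(16) = mex({0, 1, 2, 4}) = 3
G(17) = mex({0, 1, 3, 4}) = 2
G(18) = mex({0, 1, 3, 4}) = 2
G(19) = mex({0, 1, 3, 5}) = 2
G(20) = mex({0, 1, 2, 3, 5}) = 4
G(21) = mex({0, 1, 2, 3, 5}) = 4
G(22) = mex({1, 2, 6}) = 0
G(23) = mex({0, 1, 2, 3, 4, 6}) = 5
G(24) = mex({0, 1, 2, 3, 4}) = 5
G(25) = mex({0, 1, 3, 4, 7}) = 2
G(26) = mex({0, 1, 3, 4, 5, 7}) = 2
G(27) = mex({0, 1, 3, 5}) = 2
G(28) = mex({0, 1, 2, 5}) = 3
G(29) = mex({0, 1, 2, 4, 5, 6}) = 3
G(30) = mex({1, 2, 4, 6}) = 0
G(31) = mex({0, 1, 2, 3, 4, 6}) = 5
G(32) = mex({1, 2, 3, 4, 7}) = 0
G(33) = mex({0, 3, 7}) = 1
G(34) = mex({0, 2, 3, 5, 7}) = 1
G(35) = mex({0, 2, 3, 5, 6}) = 1
G(36) = mex({0, 1, 2, 5, 6}) = 3
G(37) = mex({0, 1, 2, 4, 5, 6}) = 3
G(38) = mex({0, 1, 2, 4}) = 3
G(39) = mex({0, 1, 2, 3, 4, 7}) = 5
G(40) = mex({0, 1, 2, 3, 4, 5, 7}) = 6
G(41) = mex({0, 1, 2, 3, 5, 7}) = 4
Therefore G(41) = 4.

4


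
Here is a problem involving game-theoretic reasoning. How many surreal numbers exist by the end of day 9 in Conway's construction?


Day 0: {|} = 0 is born. Count = 1.
Day n: the number of surreal numbers born by day n is 2^(n+1) - 1.
By day 0: 2^1 - 1 = 1
By day 1: 2^2 - 1 = 3
By day 2: 2^3 - 1 = 7
By day 3: 2^4 - 1 = 15
By day 4: 2^5 - 1 = 31
By day 5: 2^6 - 1 = 63
By day 6: 2^7 - 1 = 127
By day 7: 2^8 - 1 = 255
By day 8: 2^9 - 1 = 511
By day 9: 2^10 - 1 = 1023
By day 9: 1023 surreal numbers.

1023


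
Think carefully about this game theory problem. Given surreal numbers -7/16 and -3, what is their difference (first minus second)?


x = -7/16, y = -3
Converting to common denominator: 16
x = -7/16, y = -48/16
x - y = -7/16 - -3 = 41/16

41/16


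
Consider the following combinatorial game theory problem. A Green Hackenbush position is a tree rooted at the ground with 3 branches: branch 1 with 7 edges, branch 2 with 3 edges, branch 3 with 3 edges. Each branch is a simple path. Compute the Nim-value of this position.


The tree has 3 branches from the ground vertex.
In Green Hackenbush, the Nim-value of a simple path of length k is k.
Branch 1: length 7, Nim-value = 7
Branch 2: length 3, Nim-value = 3
Branch 3: length 3, Nim-value = 3
Total Nim-value = XOR of all branch values:
0 XOR 7 = 7
7 XOR 3 = 4
4 XOR 3 = 7
Nim-value of the tree = 7

7


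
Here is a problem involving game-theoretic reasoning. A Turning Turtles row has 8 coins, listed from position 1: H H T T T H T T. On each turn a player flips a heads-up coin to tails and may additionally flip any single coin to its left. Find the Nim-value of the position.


Coins: H H T T T H T T
Key fact: a single head at position k behaves exactly like a Nim heap of size k (turning it to T and optionally flipping a coin at j < k corresponds to moving the heap from k to j, or to 0), and heads combine as a disjunctive sum (two heads at the same place would cancel, matching j XOR j = 0). So the Nim-value is the XOR of the 1-indexed positions of the heads.
Face-up positions (1-indexed): [1, 2, 6]
XOR 0 with 1: 0 XOR 1 = 1
XOR 1 with 2: 1 XOR 2 = 3
XOR 3 with 6: 3 XOR 6 = 5
Nim-value = 5

5


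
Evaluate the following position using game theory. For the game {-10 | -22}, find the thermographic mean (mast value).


Game = {-10 | -22}, a switch {a | b} with numbers a > b.
Its thermograph has left wall a - t and right wall b + t, which meet at t = (a - b)/2, where both equal (a + b)/2. So the mast (mean value) is at (a + b)/2.
Mean = (-10 + (-22))/2 = -32/2 = -16

-16


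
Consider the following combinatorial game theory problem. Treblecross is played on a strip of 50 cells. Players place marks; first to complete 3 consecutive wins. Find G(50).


Treblecross: place X on empty cells; 3-in-a-row wins.
Playing within two cells of an existing X lets the opponent win at once, so sensible play treats the cells i-2..i+2 around each X as dead. The player left with no safe cell loses, so this is a normal-play take-away game on strips of safe cells.
Placing X at cell i (0-indexed) of a strip of k safe cells leaves independent strips of sizes max(0, i-2) and max(0, k-i-3). Hence G(k) = mex{ G(max(0,i-2)) XOR G(max(0,k-i-3)) : 0 <= i < k }, with G(0) = 0.
G(1): splits (0,0):0^0=0 -> mex({0}) = 1
G(2): splits (0,0):0^0=0 -> mex({0}) = 1
G(3): splits (0,0):0^0=0 -> mex({0}) = 1
G(4): splits (0,1):0^1=1 (0,0):0^0=0 -> mex({0, 1}) = 2
G(5): splits (0,2):0^1=1 (0,1):0^1=1 (0,0):0^0=0 -> mex({0, 1}) = 2
G(6) = mex({1}) = 0
G(7) = mex({0, 1, 2}) = 3
G(8) = mex({0, 1, 2}) = 3
G(9) = mex({0, 2}) = 1
G(10) = mex({0, 2, 3}) = 1
G(11) = mex({0, 3}) = 1
G(12) = mex({1, 3}) = 0
G(13) = mex({0, 1, 2, 3}) = 4
G(14) = mex({0, 1, 2}) = 3
G(15) = mex({0, 1, 2}) = 3
G(16) = mex({0, 1, 2, 4}) = 3
G(17) = mex({0, 1, 3, 4}) = 2
G(18) = mex({0, 1, 3, 4}) = 2
G(19) = mex({0, 1, 3, 5}) = 2
G(20) = mex({0, 1, 2, 3, 5}) = 4
G(21) = mex({0, 1, 2, 3, 5}) = 4
G(22) = mex({1, 2, 6}) = 0
G(23) = mex({0, 1, 2, 3, 4, 6}) = 5
G(24) = mex({0, 1, 2, 3, 4}) = 5
G(25) = mex({0, 1, 3, 4, 7}) = 2
G(26) = mex({0, 1, 3, 4, 5, 7}) = 2
G(27) = mex({0, 1, 3, 5}) = 2
G(28) = mex({0, 1, 2, 5}) = 3
G(29) = mex({0, 1, 2, 4, 5, 6}) = 3
G(30) = mex({1, 2, 4, 6}) = 0
G(31) = mex({0, 1, 2, 3, 4, 6}) = 5
G(32) = mex({1, 2, 3, 4, 7}) = 0
G(33) = mex({0, 3, 7}) = 1
G(34) = mex({0, 2, 3, 5, 7}) = 1
G(35) = mex({0, 2, 3, 5, 6}) = 1
G(36) = mex({0, 1, 2, 5, 6}) = 3
G(37) = mex({0, 1, 2, 4, 5, 6}) = 3
G(38) = mex({0, 1, 2, 4}) = 3
G(39) = mex({0, 1, 2, 3, 4, 7}) = 5
G(40) = mex({0, 1, 2, 3, 4, 5, 7}) = 6
G(41) = mex({0, 1, 2, 3, 5, 7}) = 4
G(42) = mex({0, 1, 2, 3, 5, 6, 7}) = 4
G(43) = mex({0, 2, 3, 5, 6}) = 1
G(44) = mex({1, 2, 3, 4, 5, 6}) = 0
G(45) = mex({0, 1, 2, 3, 4, 6, 7}) = 5
G(46) = mex({0, 1, 2, 3, 4, 7}) = 5
G(47) = mex({0, 1, 2, 3, 4, 5, 7}) = 6
G(48) = mex({0, 1, 2, 3, 4, 5, 7}) = 6
G(49) = mex({0, 1, 3, 4, 5, 7}) = 2
G(50) = mex({0, 1, 2, 3, 4, 5, 6}) = 7
Therefore G(50) = 7.

7


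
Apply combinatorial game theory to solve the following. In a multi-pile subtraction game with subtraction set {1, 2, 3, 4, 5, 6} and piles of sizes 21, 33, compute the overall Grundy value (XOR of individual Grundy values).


Subtraction set: {1, 2, 3, 4, 5, 6}
For this subtraction set, G(n) = n mod 7 (period = max + 1 = 7).
Pile 1 (size 21): G(21) = 21 mod 7 = 0
Pile 2 (size 33): G(33) = 33 mod 7 = 5
Total Grundy value = XOR of all: 0 XOR 5 = 5

5


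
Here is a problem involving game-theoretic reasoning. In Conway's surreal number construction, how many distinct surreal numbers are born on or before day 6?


Day 0: {|} = 0 is born. Count = 1.
Day n: the number of surreal numbers born by day n is 2^(n+1) - 1.
By day 0: 2^1 - 1 = 1
By day 1: 2^2 - 1 = 3
By day 2: 2^3 - 1 = 7
By day 3: 2^4 - 1 = 15
By day 4: 2^5 - 1 = 31
By day 5: 2^6 - 1 = 63
By day 6: 2^7 - 1 = 127
By day 6: 127 surreal numbers.

127


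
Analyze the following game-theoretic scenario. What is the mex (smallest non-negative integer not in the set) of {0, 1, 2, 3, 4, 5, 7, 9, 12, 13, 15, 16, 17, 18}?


Set = {0, 1, 2, 3, 4, 5, 7, 9, 12, 13, 15, 16, 17, 18}
0 is in the set.
1 is in the set.
2 is in the set.
3 is in the set.
4 is in the set.
5 is in the set.
6 is NOT in the set. This is the mex.
mex = 6

6


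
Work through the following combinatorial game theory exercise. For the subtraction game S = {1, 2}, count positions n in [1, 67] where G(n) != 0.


Subtraction set S = {1, 2}, so G(n) = n mod 3.
G(n) = 0 when n is a multiple of 3.
Multiples of 3 in [1, 67]: 22
N-positions (nonzero Grundy) = 67 - 22 = 45

45


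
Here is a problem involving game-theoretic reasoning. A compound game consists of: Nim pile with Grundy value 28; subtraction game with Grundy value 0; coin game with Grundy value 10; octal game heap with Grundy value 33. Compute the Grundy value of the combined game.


By the Sprague-Grundy theorem, the Grundy value of a sum of games is the XOR of individual Grundy values.
Nim pile: Grundy value = 28. Running XOR: 0 XOR 28 = 28
subtraction game: Grundy value = 0. Running XOR: 28 XOR 0 = 28
coin game: Grundy value = 10. Running XOR: 28 XOR 10 = 22
octal game heap: Grundy value = 33. Running XOR: 22 XOR 33 = 55
The combined Grundy value is 55.

55


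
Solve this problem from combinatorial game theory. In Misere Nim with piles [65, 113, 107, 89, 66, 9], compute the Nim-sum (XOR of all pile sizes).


We need the XOR (exclusive or) of all pile sizes.
After XOR-ing pile 1 (size 65): 0 XOR 65 = 65
After XOR-ing pile 2 (size 113): 65 XOR 113 = 48
After XOR-ing pile 3 (size 107): 48 XOR 107 = 91
After XOR-ing pile 4 (size 89): 91 XOR 89 = 2
After XOR-ing pile 5 (size 66): 2 XOR 66 = 64
After XOR-ing pile 6 (size 9): 64 XOR 9 = 73
The Nim-value of this position is 73.

73


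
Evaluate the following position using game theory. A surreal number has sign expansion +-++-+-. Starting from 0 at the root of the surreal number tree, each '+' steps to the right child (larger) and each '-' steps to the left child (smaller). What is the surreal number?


Sign expansion: +-++-+-
Rule: track bounds (lo, hi), initially (-inf, +inf). On '+', the current value becomes lo and we move to the simplest number in (value, hi): value + 1 if hi = +inf, otherwise the midpoint (value + hi)/2. On '-', the current value becomes hi and we move to value - 1 if lo = -inf, otherwise the midpoint (lo + value)/2.
Start at 0.
Step 1: sign = +, move right. Bounds: (0, +inf). Value = 1
Step 2: sign = -, move left. Bounds: (0, 1). Value = 1/2
Step 3: sign = +, move right. Bounds: (1/2, 1). Value = 3/4
Step 4: sign = +, move right. Bounds: (3/4, 1). Value = 7/8
Step 5: sign = -, move left. Bounds: (3/4, 7/8). Value = 13/16
Step 6: sign = +, move right. Bounds: (13/16, 7/8). Value = 27/32
Step 7: sign = -, move left. Bounds: (13/16, 27/32). Value = 53/64
The surreal number with sign expansion +-++-+- is 53/64.

53/64


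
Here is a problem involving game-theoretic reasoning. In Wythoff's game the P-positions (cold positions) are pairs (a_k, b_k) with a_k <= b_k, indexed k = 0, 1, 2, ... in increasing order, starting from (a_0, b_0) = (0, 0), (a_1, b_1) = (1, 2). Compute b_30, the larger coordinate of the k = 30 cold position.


By Wythoff's theorem, a_k = floor(k * phi) and b_k = floor(k * phi^2) = a_k + k, where phi = (1 + sqrt(5))/2 is the golden ratio.
phi = (1 + sqrt(5))/2 = 1.618034
phi^2 = phi + 1 = 2.618034
k = 30
k * phi^2 = 30 * 2.618034 = 78.541020
b_30 = floor(k * phi^2) = 78 (check: a_30 + k = 48 + 30 = 78)

78


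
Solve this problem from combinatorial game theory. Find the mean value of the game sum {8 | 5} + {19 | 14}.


G1 = {8 | 5}, G2 = {19 | 14}
Each is a switch {a | b} with numbers a > b; its mean value is (a + b)/2, and mean value is additive over game sums: m(G1 + G2) = m(G1) + m(G2).
Mean of G1 = (8 + (5))/2 = 13/2 = 13/2
Mean of G2 = (19 + (14))/2 = 33/2 = 33/2
Mean of G1 + G2 = 13/2 + 33/2 = 23

23


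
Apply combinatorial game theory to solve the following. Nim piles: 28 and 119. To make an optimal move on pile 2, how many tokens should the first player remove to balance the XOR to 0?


Piles: 28 and 119
Current XOR: 28 XOR 119 = 107 (non-zero, so this is an N-position).
To make the XOR zero, we need to find a move that balances the piles.
For pile 2 (size 119): target = 119 XOR 107 = 28
We reduce pile 2 from 119 to 28.
Tokens removed: 119 - 28 = 91
Verification: 28 XOR 28 = 0

91


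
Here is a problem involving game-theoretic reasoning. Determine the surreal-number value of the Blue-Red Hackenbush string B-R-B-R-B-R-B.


Edges (from ground): B-R-B-R-B-R-B
By Berlekamp's sign-expansion rule, a Blue-Red Hackenbush stalk has the value of the surreal number whose sign sequence is the edge sequence with B -> + and R -> -.
Sign sequence: +-+-+-+
Trace the sign expansion in the surreal number tree, starting from 0:
Edge 1: B (sign +) -> bounds (0, +inf), value = 1
Edge 2: R (sign -) -> bounds (0, 1), value = 1/2
Edge 3: B (sign +) -> bounds (1/2, 1), value = 3/4
Edge 4: R (sign -) -> bounds (1/2, 3/4), value = 5/8
Edge 5: B (sign +) -> bounds (5/8, 3/4), value = 11/16
Edge 6: R (sign -) -> bounds (5/8, 11/16), value = 21/32
Edge 7: B (sign +) -> bounds (21/32, 11/16), value = 43/64
Game value = 43/64

43/64


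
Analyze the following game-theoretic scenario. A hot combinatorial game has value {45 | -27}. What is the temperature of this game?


The game is {45 | -27}, a switch {a | b} with numbers a > b.
Cooling {a | b} by t gives {a - t | b + t}, which stops being hot when a - t = b + t, i.e. at t = (a - b)/2. So the temperature of a switch is (a - b)/2.
Temperature = (Left option - Right option) / 2
= (45 - (-27)) / 2
= 72 / 2
= 36

36


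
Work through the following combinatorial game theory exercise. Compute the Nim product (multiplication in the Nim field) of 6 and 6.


Nim multiplication is bilinear over XOR: (u XOR v) * w = (u*w) XOR (v*w).
So we split each operand into its bit components and XOR the pairwise Nim products.
6 = 2 + 4 (as XOR of powers of 2).
6 = 2 + 4 (as XOR of powers of 2).
Using the standard Nim-product table on single bits:
  2*2 = 3,   2*4 = 8,   2*8 = 12,
  4*4 = 6,   4*8 = 11,  8*8 = 13,
and  1*x = x (identity), k*l = l*k (commutative).
Pairwise Nim products:
  2 * 2 = 3
  2 * 4 = 8
  4 * 2 = 8
  4 * 4 = 6
XOR them: 3 XOR 8 XOR 8 XOR 6 = 5.
Result: 6 * 6 = 5 (in Nim).

5


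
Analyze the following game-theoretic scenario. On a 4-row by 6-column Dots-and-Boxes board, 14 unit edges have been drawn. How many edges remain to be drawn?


Grid: 4 x 6 boxes, i.e. 5 rows and 7 columns of dots.
Horizontal edges: (rows + 1) * cols = 5 * 6 = 30
Vertical edges: rows * (cols + 1) = 4 * 7 = 28
Total edges: 30 + 28 = 58
Edges drawn: 14
Remaining: 58 - 14 = 44

44


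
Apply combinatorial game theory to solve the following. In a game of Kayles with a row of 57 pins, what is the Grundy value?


Kayles: a move removes 1 or 2 adjacent pins from a contiguous row.
Removing pins from a row of k leaves two independent rows (a, b) with a + b = k - 1 (one pin) or a + b = k - 2 (two pins); an end removal gives a = 0.
By Sprague-Grundy, G(k) = mex{ G(a) XOR G(b) } over all these splits. G(0) = 0.
G(1): splits (0,0):0^0=0 -> mex({0}) = 1
G(2): splits (0,1):0^1=1 (0,0):0^0=0 -> mex({0, 1}) = 2
G(3): splits (0,2):0^2=2 (1,1):1^1=0 (0,1):0^1=1 -> mex({0, 1, 2}) = 3
G(4): splits (0,3):0^3=3 (1,2):1^2=3 (0,2):0^2=2 (1,1):1^1=0 -> mex({0, 2, 3}) = 1
G(5): splits (0,4):0^1=1 (1,3):1^3=2 (2,2):2^2=0 (0,3):0^3=3 (1,2):1^2=3 -> mex({0, 1, 2, 3}) = 4
G(6) = mex({0, 1, 2, 4}) = 3
G(7) = mex({0, 1, 3, 4, 5}) = 2
G(8) = mex({0, 2, 3, 5, 6}) = 1
G(9) = mex({0, 1, 2, 3, 6, 7}) = 4
G(10) = mex({0, 1, 3, 4, 5, 7}) = 2
G(11) = mex({0, 1, 2, 3, 4, 5}) = 6
G(12) = mex({0, 1, 2, 3, 5, 6, 7}) = 4
G(13) = mex({0, 2, 3, 4, 6, 7}) = 1
G(14) = mex({0, 1, 4, 5, 6, 7}) = 2
G(15) = mex({0, 1, 2, 3, 4, 5, 6}) = 7
G(16) = mex({0, 2, 3, 5, 6, 7}) = 1
G(17) = mex({0, 1, 2, 3, 5, 6, 7}) = 4
G(18) = mex({0, 1, 2, 4, 5, 6}) = 3
G(19) = mex({0, 1, 3, 4, 5, 7}) = 2
G(20) = mex({0, 2, 3, 4, 5, 6, 7}) = 1
G(21) = mex({0, 1, 2, 3, 5, 6, 7}) = 4
G(22) = mex({0, 1, 2, 3, 4, 5, 7}) = 6
G(23) = mex({0, 1, 2, 3, 4, 5, 6}) = 7
G(24) = mex({0, 1, 2, 3, 5, 6, 7}) = 4
G(25) = mex({0, 2, 3, 4, 6, 7}) = 1
G(26) = mex({0, 1, 3, 4, 5, 6, 7}) = 2
G(27) = mex({0, 1, 2, 3, 4, 5, 6, 7}) = 8
G(28) = mex({0, 1, 2, 3, 4, 6, 7, 8}) = 5
G(29) = mex({0, 1, 2, 3, 5, 6, 7, 8, 9}) = 4
G(30) = mex({0, 1, 2, 3, 4, 5, 6, 9, 10}) = 7
G(31) = mex({0, 1, 3, 4, 5, 7, 10, 11}) = 2
G(32) = mex({0, 2, 3, 4, 5, 6, 7, 9, 11}) = 1
G(33) = mex({0, 1, 2, 3, 4, 5, 6, 7, 9, 12}) = 8
G(34) = mex({0, 1, 2, 3, 4, 5, 7, 8, 11, 12}) = 6
G(35) = mex({0, 1, 2, 3, 4, 5, 6, 8, 9, 10, 11}) = 7
G(36) = mex({0, 1, 2, 3, 5, 6, 7, 9, 10}) = 4
G(37) = mex({0, 2, 3, 4, 6, 7, 9, 10, 11, 12}) = 1
G(38) = mex({0, 1, 3, 4, 5, 6, 7, 9, 10, 11, 12}) = 2
G(39) = mex({0, 1, 2, 4, 5, 6, 7, 9, 10, 12, 14}) = 3
G(40) = mex({0, 2, 3, 4, 6, 7, 11, 12, 14}) = 1
G(41) = mex({0, 1, 2, 3, 5, 6, 7, 9, 10, 11, 12}) = 4
G(42) = mex({0, 1, 2, 3, 4, 5, 6, 9, 10}) = 7
G(43) = mex({0, 1, 3, 4, 5, 7, 9, 10, 12, 15}) = 2
G(44) = mex({0, 2, 3, 4, 5, 6, 7, 9, 10, 12, 15}) = 1
G(45) = mex({0, 1, 2, 3, 4, 5, 6, 7, 9, 10, 12, 14}) = 8
G(46) = mex({0, 1, 3, 4, 5, 7, 8, 11, 12, 14}) = 2
G(47) = mex({0, 1, 2, 3, 4, 5, 6, 8, 9, 10, 11, 12}) = 7
G(48) = mex({0, 1, 2, 3, 5, 6, 7, 9, 10}) = 4
G(49) = mex({0, 2, 3, 4, 6, 7, 9, 10, 11, 12, 15}) = 1
G(50) = mex({0, 1, 4, 5, 6, 7, 9, 11, 12, 14, 15}) = 2
G(51) = mex({0, 1, 2, 3, 4, 5, 6, 7, 9, 12, 14, 15}) = 8
G(52) = mex({0, 2, 3, 4, 5, 6, 7, 8, 11, 12, 15}) = 1
G(53) = mex({0, 1, 2, 3, 5, 6, 7, 8, 9, 10, 11, 12}) = 4
G(54) = mex({0, 1, 2, 3, 4, 5, 6, 9, 10}) = 7
G(55) = mex({0, 1, 3, 4, 5, 7, 9, 10, 11, 12}) = 2
G(56) = mex({0, 2, 3, 4, 5, 6, 7, 9, 10, 11, 12, 13, 14}) = 1
G(57) = mex({0, 1, 2, 3, 5, 6, 7, 9, 10, 12, 13, 14, 15}) = 4
Therefore G(57) = 4.

4
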